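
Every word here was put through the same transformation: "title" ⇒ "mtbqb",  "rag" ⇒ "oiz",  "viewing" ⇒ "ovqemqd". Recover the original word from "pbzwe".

worth

The word is reversed, then every letter is shifted forward by 8.
Reversing it on pbzwe: shift back: p−8=h, b−8=t, z−8=r, w−8=o, e−8=w → htrow; then reverse → worth.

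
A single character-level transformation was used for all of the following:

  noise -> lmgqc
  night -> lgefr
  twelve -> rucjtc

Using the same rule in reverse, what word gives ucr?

Every letter moves 24 places later in the alphabet, wrapping around z→a.
Decoding ucr: u−24=w, c−24=e, r−24=t.

wet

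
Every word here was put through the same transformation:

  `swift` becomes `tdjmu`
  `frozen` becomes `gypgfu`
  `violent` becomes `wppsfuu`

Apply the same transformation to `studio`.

Shifts by position in swift: pos 0: s→t (+1), pos 1: w→d (+7), pos 2: i→j (+1), pos 3: f→m (+7) — repeating every 2. A repeating key of period 2 is used — shifts +1, +7 over and over.
On studio: s+1=t, t+7=a, u+1=v, d+7=k, i+1=j, o+7=v.

tavkjv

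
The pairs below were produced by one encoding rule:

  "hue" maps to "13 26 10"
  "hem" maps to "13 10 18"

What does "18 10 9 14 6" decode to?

h is letter #8 and maps to 13: an offset of 5. Each letter is replaced by its alphabet position (a=1..z=26) + 5.
Undoing it on 18 10 9 14 6: 18→(18−5)÷1=13=m, 10→(10−5)÷1=5=e, 9→(9−5)÷1=4=d, 14→(14−5)÷1=9=i, 6→(6−5)÷1=1=a.

media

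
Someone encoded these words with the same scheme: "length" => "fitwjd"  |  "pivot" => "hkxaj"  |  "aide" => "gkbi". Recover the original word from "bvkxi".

drive

Each letter's alphabet position (a=0..z=25) is mapped through 7·x+6 mod 26 — an affine cipher.
Reversing it on bvkxi: b(1)→15·(1−6)≡3=d; v(21)→15·(21−6)≡17=r; k(10)→15·(10−6)≡8=i; x(23)→15·(23−6)≡21=v; i(8)→15·(8−6)≡4=e (all mod 26).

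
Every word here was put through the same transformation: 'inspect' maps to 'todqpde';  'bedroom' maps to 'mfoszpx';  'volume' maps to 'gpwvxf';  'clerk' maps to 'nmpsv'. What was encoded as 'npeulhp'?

Shifts by position in inspect: pos 0: i→t (+11), pos 1: n→o (+1), pos 2: s→d (+11), pos 3: p→q (+1) — repeating every 2. The shifts repeat in a cycle of length 2: positions 0,1,… shift by +11, +1, then the pattern repeats.
Reversing it on npeulhp: n−11=c, p−1=o, e−11=t, u−1=t, l−11=a, h−1=g, p−11=e.

cottage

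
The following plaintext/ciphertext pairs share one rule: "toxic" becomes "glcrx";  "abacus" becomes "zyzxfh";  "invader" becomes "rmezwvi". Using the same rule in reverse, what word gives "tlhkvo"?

gospel

Each pair mirrors across the alphabet (t↔g, o↔l, x↔c): positions sum to 25. Letters are reflected about the middle of the alphabet (position → 25−position): Atbash.
Decoding tlhkvo: t↔g, l↔o, h↔s, k↔p, v↔e, o↔l.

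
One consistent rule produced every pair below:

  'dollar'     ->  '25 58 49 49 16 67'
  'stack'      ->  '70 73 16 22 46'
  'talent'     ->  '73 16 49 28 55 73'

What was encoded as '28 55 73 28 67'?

d(#4)→25 and o(#15)→58: differences scale by 3, so n = 3·pos + 13. With a=1..z=26, the number is 3·pos + 13.
Decoding 28 55 73 28 67: 28→(28−13)÷3=5=e, 55→(55−13)÷3=14=n, 73→(73−13)÷3=20=t, 28→(28−13)÷3=5=e, 67→(67−13)÷3=18=r.

enter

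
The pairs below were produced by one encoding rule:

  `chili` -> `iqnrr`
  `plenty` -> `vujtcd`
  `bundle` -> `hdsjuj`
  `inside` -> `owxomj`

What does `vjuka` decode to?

Shifts by position in chili: pos 0: c→i (+6), pos 1: h→q (+9), pos 2: i→n (+5), pos 3: l→r (+6), pos 4: i→r (+9) — repeating every 3. A repeating key of period 3 is used — shifts +6, +9, +5 over and over.
Decoding vjuka: v−6=p, j−9=a, u−5=p, k−6=e, a−9=r.

paper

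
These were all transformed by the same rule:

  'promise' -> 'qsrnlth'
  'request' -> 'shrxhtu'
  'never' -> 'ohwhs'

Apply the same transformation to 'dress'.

Vowels shift forward by 3 and consonants shift forward by 1.
On dress: d(cons)+1=e, r(cons)+1=s, e(vowel)+3=h, s(cons)+1=t, s(cons)+1=t.

eshtt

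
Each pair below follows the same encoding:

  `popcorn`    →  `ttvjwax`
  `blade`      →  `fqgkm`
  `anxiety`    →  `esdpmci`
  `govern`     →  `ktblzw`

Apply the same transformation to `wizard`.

In popcorn: p→t is +4, o→t is +5, p→v is +6, c→j is +7 — the shift increases by 1 each position. The shift increases by 1 at each position, starting from +4: 4, 5, 6, ….
For wizard: w+4=a, i+5=n, z+6=f, a+7=h, r+8=z, d+9=m.

anfhzm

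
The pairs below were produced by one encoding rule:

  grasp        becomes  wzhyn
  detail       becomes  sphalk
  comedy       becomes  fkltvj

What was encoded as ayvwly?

report

The output letters match the input read backwards, each shifted +7: grasp reversed is psarg. Two steps: reverse the string, then apply a Caesar shift of +7.
Decoding ayvwly: shift back: a−7=t, y−7=r, v−7=o, w−7=p, l−7=e, y−7=r → troper; then reverse → report.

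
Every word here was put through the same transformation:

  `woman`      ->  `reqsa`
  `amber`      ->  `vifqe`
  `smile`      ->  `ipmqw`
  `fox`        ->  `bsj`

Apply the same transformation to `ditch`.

lgxmh

The output letters match the input read backwards, each shifted +4: woman reversed is namow. Two steps: reverse the string, then apply a Caesar shift of +4.
Applying it to ditch: reverse → hctid; then shift: h+4=l, c+4=g, t+4=x, i+4=m, d+4=h.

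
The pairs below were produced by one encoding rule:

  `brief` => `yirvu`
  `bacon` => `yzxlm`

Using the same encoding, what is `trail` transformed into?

Each pair mirrors across the alphabet (b↔y, r↔i, i↔r): positions sum to 25. Letters are reflected about the middle of the alphabet (position → 25−position): Atbash.
Applying it to trail: t↔g, r↔i, a↔z, i↔r, l↔o.

gizro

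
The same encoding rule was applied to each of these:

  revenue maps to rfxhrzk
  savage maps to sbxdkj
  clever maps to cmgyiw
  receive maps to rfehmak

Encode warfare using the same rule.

The shift increases by 1 at each position, starting from +0: 0, 1, 2, ….
Applying it to warfare: w+0=w, a+1=b, r+2=t, f+3=i, a+4=e, r+5=w, e+6=k.

wbtiewk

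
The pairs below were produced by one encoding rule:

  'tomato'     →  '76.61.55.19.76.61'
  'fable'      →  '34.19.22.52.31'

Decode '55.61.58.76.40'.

t(#20)→76 and o(#15)→61: differences scale by 3, so n = 3·pos + 16. With a=1..z=26, the number is 3·pos + 16.
Reversing it on 55.61.58.76.40: 55→(55−16)÷3=13=m, 61→(61−16)÷3=15=o, 58→(58−16)÷3=14=n, 76→(76−16)÷3=20=t, 40→(40−16)÷3=8=h.

month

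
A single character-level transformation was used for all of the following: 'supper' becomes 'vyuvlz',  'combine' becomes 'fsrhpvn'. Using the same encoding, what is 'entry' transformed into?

hryxf

The shift increases by 1 at each position, starting from +3: 3, 4, 5, ….
Applying it to entry: e+3=h, n+4=r, t+5=y, r+6=x, y+7=f.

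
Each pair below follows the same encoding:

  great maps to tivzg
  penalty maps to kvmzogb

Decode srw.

Each letter is replaced by its mirror in the alphabet: a↔z, b↔y, c↔x, and so on (the Atbash cipher).
Decoding srw: s↔h, r↔i, w↔d.

hid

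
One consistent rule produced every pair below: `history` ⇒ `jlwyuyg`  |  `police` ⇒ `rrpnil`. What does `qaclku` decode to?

oxygen

In history: h→j is +2, i→l is +3, s→w is +4, t→y is +5 — the shift increases by 1 each position. The shift increases by 1 at each position, starting from +2: 2, 3, 4, ….
Reversing it on qaclku: q−2=o, a−3=x, c−4=y, l−5=g, k−6=e, u−7=n.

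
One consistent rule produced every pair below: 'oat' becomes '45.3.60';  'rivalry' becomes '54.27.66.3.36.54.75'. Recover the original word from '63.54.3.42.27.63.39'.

uranium

o(#15)→45 and a(#1)→3: differences scale by 3, so n = 3·pos + 0. Each letter becomes 3×(its alphabet position, a=1..z=26).
Undoing it on 63.54.3.42.27.63.39: 63→(63−0)÷3=21=u, 54→(54−0)÷3=18=r, 3→(3−0)÷3=1=a, 42→(42−0)÷3=14=n, 27→(27−0)÷3=9=i, 63→(63−0)÷3=21=u, 39→(39−0)÷3=13=m.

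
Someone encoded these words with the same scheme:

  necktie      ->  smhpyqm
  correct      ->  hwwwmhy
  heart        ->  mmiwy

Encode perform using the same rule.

umwkwwr

Vowels shift forward by 8 and consonants shift forward by 5.
On perform: p(cons)+5=u, e(vowel)+8=m, r(cons)+5=w, f(cons)+5=k, o(vowel)+8=w, r(cons)+5=w, m(cons)+5=r.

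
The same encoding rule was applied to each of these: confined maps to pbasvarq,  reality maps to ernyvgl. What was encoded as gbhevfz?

Compare letters: c→p is +13, o→b is +13, n→a is +13 — a constant shift. Each letter is shifted forward by 13 in the alphabet (a Caesar shift of +13).
Reversing it on gbhevfz: g−13=t, b−13=o, h−13=u, e−13=r, v−13=i, f−13=s, z−13=m.

tourism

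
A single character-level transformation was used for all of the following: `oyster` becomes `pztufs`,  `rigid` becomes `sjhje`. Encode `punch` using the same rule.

Compare letters: o→p is +1, y→z is +1, s→t is +1 — a constant shift. It's a constant shift of +1 (ROT1).
On punch: p+1=q, u+1=v, n+1=o, c+1=d, h+1=i.

qvodi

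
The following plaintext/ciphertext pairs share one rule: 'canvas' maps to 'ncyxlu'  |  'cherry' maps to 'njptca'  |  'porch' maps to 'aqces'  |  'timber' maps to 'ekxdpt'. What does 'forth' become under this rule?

qqcvs

The shifts repeat in a cycle of length 2: positions 0,1,… shift by +11, +2, then the pattern repeats.
On forth: f+11=q, o+2=q, r+11=c, t+2=v, h+11=s.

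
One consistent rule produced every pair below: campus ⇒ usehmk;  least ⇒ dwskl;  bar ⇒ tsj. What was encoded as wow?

Compare letters: c→u is +18, a→s is +18, m→e is +18 — a constant shift. Every letter moves 18 places later in the alphabet, wrapping around z→a.
Undoing it on wow: w−18=e, o−18=w, w−18=e.

ewe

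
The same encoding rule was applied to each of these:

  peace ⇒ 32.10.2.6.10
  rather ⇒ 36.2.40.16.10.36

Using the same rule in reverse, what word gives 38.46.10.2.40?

sweat

p(#16)→32 and e(#5)→10: differences scale by 2, so n = 2·pos + 0. The formula is n = 2×(alphabet index, a=1).
Decoding 38.46.10.2.40: 38→(38−0)÷2=19=s, 46→(46−0)÷2=23=w, 10→(10−0)÷2=5=e, 2→(2−0)÷2=1=a, 40→(40−0)÷2=20=t.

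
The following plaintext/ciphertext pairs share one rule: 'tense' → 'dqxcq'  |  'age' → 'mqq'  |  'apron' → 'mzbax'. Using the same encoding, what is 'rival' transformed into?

bufmv

The shift depends on letter class: consonant t→d is +10, but vowel e→q is +12. The rule splits by letter class: vowels +12, consonants +10.
Applying it to rival: r(cons)+10=b, i(vowel)+12=u, v(cons)+10=f, a(vowel)+12=m, l(cons)+10=v.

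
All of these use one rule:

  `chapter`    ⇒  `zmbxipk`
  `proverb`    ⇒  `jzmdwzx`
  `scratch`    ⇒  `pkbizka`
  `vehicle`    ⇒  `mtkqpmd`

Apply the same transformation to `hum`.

The output letters match the input read backwards, each shifted +8: chapter reversed is retpahc. Read the word backwards and shift each letter +8.
On hum: reverse → muh; then shift: m+8=u, u+8=c, h+8=p.

ucp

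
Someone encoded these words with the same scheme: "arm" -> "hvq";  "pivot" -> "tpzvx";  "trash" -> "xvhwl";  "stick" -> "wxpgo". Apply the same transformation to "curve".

The shift depends on letter class: consonant r→v is +4, but vowel a→h is +7. Two shifts are in play — +7 for a/e/i/o/u, +4 for every other letter.
For curve: c(cons)+4=g, u(vowel)+7=b, r(cons)+4=v, v(cons)+4=z, e(vowel)+7=l.

gbvzl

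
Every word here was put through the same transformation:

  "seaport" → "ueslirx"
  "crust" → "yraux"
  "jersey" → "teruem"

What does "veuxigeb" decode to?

Treating letters as 0–25, the rule is x ↦ 3x + 18 (mod 26).
Reversing it on veuxigeb: v(21)→9·(21−18)≡1=b; e(4)→9·(4−18)≡4=e; u(20)→9·(20−18)≡18=s; x(23)→9·(23−18)≡19=t; i(8)→9·(8−18)≡14=o; g(6)→9·(6−18)≡22=w; e(4)→9·(4−18)≡4=e; b(1)→9·(1−18)≡3=d (all mod 26).

bestowed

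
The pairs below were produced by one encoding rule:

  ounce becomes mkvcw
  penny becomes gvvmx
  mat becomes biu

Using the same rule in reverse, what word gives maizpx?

phrase

The word is reversed, then every letter is shifted forward by 8.
Undoing it on maizpx: shift back: m−8=e, a−8=s, i−8=a, z−8=r, p−8=h, x−8=p → esarhp; then reverse → phrase.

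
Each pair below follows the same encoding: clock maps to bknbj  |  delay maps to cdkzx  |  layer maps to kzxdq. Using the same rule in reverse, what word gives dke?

elf

Compare letters: c→b is +25, l→k is +25, o→n is +25 — a constant shift. Each letter is shifted forward by 25 in the alphabet (a Caesar shift of +25).
Undoing it on dke: d−25=e, k−25=l, e−25=f.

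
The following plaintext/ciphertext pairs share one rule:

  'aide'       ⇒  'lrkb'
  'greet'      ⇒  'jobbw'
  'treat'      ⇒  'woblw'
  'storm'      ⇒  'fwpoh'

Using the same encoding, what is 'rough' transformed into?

a(0)→l(11) and i(8)→r(17) fit y≡17x+11 (mod 26); the inverse of 17 mod 26 is 23. This is an affine cipher: with a=0,…,z=25, each position x becomes (17x+11) mod 26.
Applying it to rough: r(17)→17·17+11≡14=o; o(14)→17·14+11≡15=p; u(20)→17·20+11≡13=n; g(6)→17·6+11≡9=j; h(7)→17·7+11≡0=a (all mod 26).

opnja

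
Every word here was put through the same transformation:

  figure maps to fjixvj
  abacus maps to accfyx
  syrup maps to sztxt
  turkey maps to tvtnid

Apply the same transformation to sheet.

In figure: f→f is +0, i→j is +1, g→i is +2, u→x is +3 — the shift increases by 1 each position. The shift increases by 1 at each position, starting from +0: 0, 1, 2, ….
For sheet: s+0=s, h+1=i, e+2=g, e+3=h, t+4=x.

sighx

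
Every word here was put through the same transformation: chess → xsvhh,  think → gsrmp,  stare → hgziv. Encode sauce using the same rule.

hzfxv

This is the alphabet-reversal cipher (Atbash): a becomes z, b becomes y, etc.
On sauce: s↔h, a↔z, u↔f, c↔x, e↔v.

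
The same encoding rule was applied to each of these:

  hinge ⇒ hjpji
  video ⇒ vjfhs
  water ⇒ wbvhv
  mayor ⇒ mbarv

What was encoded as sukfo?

stick

In hinge: h→h is +0, i→j is +1, n→p is +2, g→j is +3 — the shift increases by 1 each position. The shift increases by 1 at each position, starting from +0: 0, 1, 2, ….
Decoding sukfo: s−0=s, u−1=t, k−2=i, f−3=c, o−4=k.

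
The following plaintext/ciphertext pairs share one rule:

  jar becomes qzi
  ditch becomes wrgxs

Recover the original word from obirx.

lyric

Each pair mirrors across the alphabet (j↔q, a↔z, r↔i): positions sum to 25. Letters are reflected about the middle of the alphabet (position → 25−position): Atbash.
Decoding obirx: o↔l, b↔y, i↔r, r↔i, x↔c.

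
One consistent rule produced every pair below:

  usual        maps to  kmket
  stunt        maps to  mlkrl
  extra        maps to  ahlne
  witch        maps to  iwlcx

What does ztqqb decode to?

u(20)→k(10) and s(18)→m(12) fit y≡25x+4 (mod 26); the inverse of 25 mod 26 is 25. Treating letters as 0–25, the rule is x ↦ 25x + 4 (mod 26).
Decoding ztqqb: z(25)→25·(25−4)≡5=f; t(19)→25·(19−4)≡11=l; q(16)→25·(16−4)≡14=o; q(16)→25·(16−4)≡14=o; b(1)→25·(1−4)≡3=d (all mod 26).

flood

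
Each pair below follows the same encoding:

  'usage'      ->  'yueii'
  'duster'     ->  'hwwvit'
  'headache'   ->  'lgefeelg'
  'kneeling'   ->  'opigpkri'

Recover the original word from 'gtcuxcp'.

crystal

Shifts by position in usage: pos 0: u→y (+4), pos 1: s→u (+2), pos 2: a→e (+4), pos 3: g→i (+2) — repeating every 2. The shifts repeat in a cycle of length 2: positions 0,1,… shift by +4, +2, then the pattern repeats.
Decoding gtcuxcp: g−4=c, t−2=r, c−4=y, u−2=s, x−4=t, c−2=a, p−4=l.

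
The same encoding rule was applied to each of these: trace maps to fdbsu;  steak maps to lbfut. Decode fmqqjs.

Two steps: reverse the string, then apply a Caesar shift of +1.
Undoing it on fmqqjs: shift back: f−1=e, m−1=l, q−1=p, q−1=p, j−1=i, s−1=r → elppir; then reverse → ripple.

ripple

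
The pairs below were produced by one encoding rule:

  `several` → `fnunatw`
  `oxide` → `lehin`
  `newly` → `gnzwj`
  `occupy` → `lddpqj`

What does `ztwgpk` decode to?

walnut

s(18)→f(5) and e(4)→n(13) fit y≡5x+19 (mod 26); the inverse of 5 mod 26 is 21. Each letter's alphabet position (a=0..z=25) is mapped through 5·x+19 mod 26 — an affine cipher.
Reversing it on ztwgpk: z(25)→21·(25−19)≡22=w; t(19)→21·(19−19)≡0=a; w(22)→21·(22−19)≡11=l; g(6)→21·(6−19)≡13=n; p(15)→21·(15−19)≡20=u; k(10)→21·(10−19)≡19=t (all mod 26).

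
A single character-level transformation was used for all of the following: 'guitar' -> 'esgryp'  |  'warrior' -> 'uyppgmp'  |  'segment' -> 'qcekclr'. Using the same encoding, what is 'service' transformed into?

It's a constant shift of +24 (ROT24).
Applying it to service: s+24=q, e+24=c, r+24=p, v+24=t, i+24=g, c+24=a, e+24=c.

qcptgac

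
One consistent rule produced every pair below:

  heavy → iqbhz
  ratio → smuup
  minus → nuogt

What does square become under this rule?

Shifts by position in heavy: pos 0: h→i (+1), pos 1: e→q (+12), pos 2: a→b (+1), pos 3: v→h (+12) — repeating every 2. A repeating key of period 2 is used — shifts +1, +12 over and over.
On square: s+1=t, q+12=c, u+1=v, a+12=m, r+1=s, e+12=q.

tcvmsq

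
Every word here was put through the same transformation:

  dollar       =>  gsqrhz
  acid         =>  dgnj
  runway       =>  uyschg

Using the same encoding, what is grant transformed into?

In dollar: d→g is +3, o→s is +4, l→q is +5, l→r is +6 — the shift increases by 1 each position. Letter i (0-indexed) is shifted by i+3, so successive shifts are 3, 4, 5, ….
Applying it to grant: g+3=j, r+4=v, a+5=f, n+6=t, t+7=a.

jvfta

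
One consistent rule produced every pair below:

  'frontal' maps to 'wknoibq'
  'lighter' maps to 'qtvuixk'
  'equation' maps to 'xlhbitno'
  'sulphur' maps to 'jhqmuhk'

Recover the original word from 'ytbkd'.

f(5)→w(22) and r(17)→k(10) fit y≡25x+1 (mod 26); the inverse of 25 mod 26 is 25. Each letter's alphabet position (a=0..z=25) is mapped through 25·x+1 mod 26 — an affine cipher.
Decoding ytbkd: y(24)→25·(24−1)≡3=d; t(19)→25·(19−1)≡8=i; b(1)→25·(1−1)≡0=a; k(10)→25·(10−1)≡17=r; d(3)→25·(3−1)≡24=y (all mod 26).

diary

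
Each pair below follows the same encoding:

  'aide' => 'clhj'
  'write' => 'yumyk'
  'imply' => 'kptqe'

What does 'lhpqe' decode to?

In aide: a→c is +2, i→l is +3, d→h is +4, e→j is +5 — the shift increases by 1 each position. The shift increases by 1 at each position, starting from +2: 2, 3, 4, ….
Undoing it on lhpqe: l−2=j, h−3=e, p−4=l, q−5=l, e−6=y.

jelly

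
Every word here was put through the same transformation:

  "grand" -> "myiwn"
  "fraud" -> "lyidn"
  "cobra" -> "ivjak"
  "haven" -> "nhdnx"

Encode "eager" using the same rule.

Each letter shifts forward by (position + 6), i.e. 6, 7, 8, … — the shift grows by one for each successive letter.
On eager: e+6=k, a+7=h, g+8=o, e+9=n, r+10=b.

khonb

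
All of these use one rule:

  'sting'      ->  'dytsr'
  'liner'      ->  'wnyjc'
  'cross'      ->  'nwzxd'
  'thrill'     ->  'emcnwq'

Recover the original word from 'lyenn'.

Shifts by position in sting: pos 0: s→d (+11), pos 1: t→y (+5), pos 2: i→t (+11), pos 3: n→s (+5) — repeating every 2. It's a Vigenère-style cipher with numeric key [11,5]: position i shifts by key[i mod 2].
Undoing it on lyenn: l−11=a, y−5=t, e−11=t, n−5=i, n−11=c.

attic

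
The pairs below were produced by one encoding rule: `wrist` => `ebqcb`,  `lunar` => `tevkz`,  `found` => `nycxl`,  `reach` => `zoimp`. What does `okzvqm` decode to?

Shifts by position in wrist: pos 0: w→e (+8), pos 1: r→b (+10), pos 2: i→q (+8), pos 3: s→c (+10) — repeating every 2. The shifts repeat in a cycle of length 2: positions 0,1,… shift by +8, +10, then the pattern repeats.
Reversing it on okzvqm: o−8=g, k−10=a, z−8=r, v−10=l, q−8=i, m−10=c.

garlic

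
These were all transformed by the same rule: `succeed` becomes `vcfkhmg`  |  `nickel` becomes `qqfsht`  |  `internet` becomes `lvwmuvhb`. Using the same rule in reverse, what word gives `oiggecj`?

Shifts by position in succeed: pos 0: s→v (+3), pos 1: u→c (+8), pos 2: c→f (+3), pos 3: c→k (+8) — repeating every 2. The shifts repeat in a cycle of length 2: positions 0,1,… shift by +3, +8, then the pattern repeats.
Reversing it on oiggecj: o−3=l, i−8=a, g−3=d, g−8=y, e−3=b, c−8=u, j−3=g.

ladybug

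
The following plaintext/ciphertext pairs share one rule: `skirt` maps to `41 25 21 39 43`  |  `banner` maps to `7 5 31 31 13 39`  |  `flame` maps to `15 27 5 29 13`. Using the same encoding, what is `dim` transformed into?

s(#19)→41 and k(#11)→25: differences scale by 2, so n = 2·pos + 3. Each letter becomes 2×(its alphabet position, a=1..z=26) + 3.
For dim: d=4→11, i=9→21, m=13→29.

11 21 29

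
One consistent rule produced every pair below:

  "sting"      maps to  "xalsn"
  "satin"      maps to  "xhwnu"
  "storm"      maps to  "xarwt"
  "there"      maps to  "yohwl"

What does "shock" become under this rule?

Shifts by position in sting: pos 0: s→x (+5), pos 1: t→a (+7), pos 2: i→l (+3), pos 3: n→s (+5), pos 4: g→n (+7) — repeating every 3. It's a Vigenère-style cipher with numeric key [5,7,3]: position i shifts by key[i mod 3].
Applying it to shock: s+5=x, h+7=o, o+3=r, c+5=h, k+7=r.

xorhr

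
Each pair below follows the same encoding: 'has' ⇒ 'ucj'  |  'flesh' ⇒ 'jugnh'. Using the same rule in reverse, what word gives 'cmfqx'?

vodka

The output letters match the input read backwards, each shifted +2: has reversed is sah. Read the word backwards and shift each letter +2.
Reversing it on cmfqx: shift back: c−2=a, m−2=k, f−2=d, q−2=o, x−2=v → akdov; then reverse → vodka.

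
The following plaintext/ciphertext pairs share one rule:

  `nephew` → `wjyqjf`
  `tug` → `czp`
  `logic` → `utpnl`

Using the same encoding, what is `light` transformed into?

The shift depends on letter class: consonant n→w is +9, but vowel e→j is +5. Vowels shift forward by 5 and consonants shift forward by 9.
Applying it to light: l(cons)+9=u, i(vowel)+5=n, g(cons)+9=p, h(cons)+9=q, t(cons)+9=c.

unpqc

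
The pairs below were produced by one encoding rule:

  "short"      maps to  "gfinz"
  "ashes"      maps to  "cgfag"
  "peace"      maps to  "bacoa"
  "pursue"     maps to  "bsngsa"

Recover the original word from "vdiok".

s(18)→g(6) and h(7)→f(5) fit y≡19x+2 (mod 26); the inverse of 19 mod 26 is 11. Treating letters as 0–25, the rule is x ↦ 19x + 2 (mod 26).
Reversing it on vdiok: v(21)→11·(21−2)≡1=b; d(3)→11·(3−2)≡11=l; i(8)→11·(8−2)≡14=o; o(14)→11·(14−2)≡2=c; k(10)→11·(10−2)≡10=k (all mod 26).

block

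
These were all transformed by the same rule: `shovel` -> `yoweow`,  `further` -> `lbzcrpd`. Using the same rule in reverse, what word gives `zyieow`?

travel

In shovel: s→y is +6, h→o is +7, o→w is +8, v→e is +9 — the shift increases by 1 each position. Letter i (0-indexed) is shifted by i+6, so successive shifts are 6, 7, 8, ….
Reversing it on zyieow: z−6=t, y−7=r, i−8=a, e−9=v, o−10=e, w−11=l.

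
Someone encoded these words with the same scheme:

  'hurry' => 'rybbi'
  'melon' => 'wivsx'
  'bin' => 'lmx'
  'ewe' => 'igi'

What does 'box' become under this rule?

lsh

The shift depends on letter class: consonant h→r is +10, but vowel u→y is +4. The rule splits by letter class: vowels +4, consonants +10.
Applying it to box: b(cons)+10=l, o(vowel)+4=s, x(cons)+10=h.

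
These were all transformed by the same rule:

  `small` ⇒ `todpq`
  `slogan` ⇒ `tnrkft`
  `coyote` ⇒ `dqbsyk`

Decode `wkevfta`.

vibrant

In small: s→t is +1, m→o is +2, a→d is +3, l→p is +4 — the shift increases by 1 each position. Each letter shifts forward by (position + 1), i.e. 1, 2, 3, … — the shift grows by one for each successive letter.
Decoding wkevfta: w−1=v, k−2=i, e−3=b, v−4=r, f−5=a, t−6=n, a−7=t.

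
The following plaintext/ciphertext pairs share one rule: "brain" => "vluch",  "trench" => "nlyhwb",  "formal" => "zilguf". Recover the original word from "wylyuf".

Compare letters: b→v is +20, r→l is +20, a→u is +20 — a constant shift. Every letter moves 20 places later in the alphabet, wrapping around z→a.
Decoding wylyuf: w−20=c, y−20=e, l−20=r, y−20=e, u−20=a, f−20=l.

cereal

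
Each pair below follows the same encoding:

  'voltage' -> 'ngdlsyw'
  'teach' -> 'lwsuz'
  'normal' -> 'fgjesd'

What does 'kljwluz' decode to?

stretch

Compare letters: v→n is +18, o→g is +18, l→d is +18 — a constant shift. Each letter is shifted forward by 18 in the alphabet (a Caesar shift of +18).
Decoding kljwluz: k−18=s, l−18=t, j−18=r, w−18=e, l−18=t, u−18=c, z−18=h.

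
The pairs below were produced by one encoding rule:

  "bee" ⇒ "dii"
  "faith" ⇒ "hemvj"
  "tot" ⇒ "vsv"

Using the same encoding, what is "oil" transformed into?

The shift depends on letter class: consonant b→d is +2, but vowel e→i is +4. Two shifts are in play — +4 for a/e/i/o/u, +2 for every other letter.
For oil: o(vowel)+4=s, i(vowel)+4=m, l(cons)+2=n.

smn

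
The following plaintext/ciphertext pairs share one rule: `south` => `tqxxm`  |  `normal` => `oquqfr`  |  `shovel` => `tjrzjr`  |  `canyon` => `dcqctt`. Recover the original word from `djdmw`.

In south: s→t is +1, o→q is +2, u→x is +3, t→x is +4 — the shift increases by 1 each position. Each letter shifts forward by (position + 1), i.e. 1, 2, 3, … — the shift grows by one for each successive letter.
Reversing it on djdmw: d−1=c, j−2=h, d−3=a, m−4=i, w−5=r.

chair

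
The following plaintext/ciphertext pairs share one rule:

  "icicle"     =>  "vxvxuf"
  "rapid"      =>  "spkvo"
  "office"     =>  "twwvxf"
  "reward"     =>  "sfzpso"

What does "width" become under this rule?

i(8)→v(21) and c(2)→x(23) fit y≡17x+15 (mod 26); the inverse of 17 mod 26 is 23. Each letter's alphabet position (a=0..z=25) is mapped through 17·x+15 mod 26 — an affine cipher.
For width: w(22)→17·22+15≡25=z; i(8)→17·8+15≡21=v; d(3)→17·3+15≡14=o; t(19)→17·19+15≡0=a; h(7)→17·7+15≡4=e (all mod 26).

zvoae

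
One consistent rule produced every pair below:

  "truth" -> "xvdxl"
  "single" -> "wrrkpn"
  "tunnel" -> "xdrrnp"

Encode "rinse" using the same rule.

The shift depends on letter class: consonant t→x is +4, but vowel u→d is +9. Two shifts are in play — +9 for a/e/i/o/u, +4 for every other letter.
On rinse: r(cons)+4=v, i(vowel)+9=r, n(cons)+4=r, s(cons)+4=w, e(vowel)+9=n.

vrrwn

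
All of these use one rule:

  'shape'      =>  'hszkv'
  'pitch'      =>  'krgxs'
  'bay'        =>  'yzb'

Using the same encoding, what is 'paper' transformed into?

kzkvi

This is the alphabet-reversal cipher (Atbash): a becomes z, b becomes y, etc.
Applying it to paper: p↔k, a↔z, p↔k, e↔v, r↔i.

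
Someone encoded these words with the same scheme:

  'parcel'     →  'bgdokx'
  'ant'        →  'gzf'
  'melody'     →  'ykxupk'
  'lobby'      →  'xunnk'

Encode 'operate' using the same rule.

ubkdgfk

The shift depends on letter class: consonant p→b is +12, but vowel a→g is +6. Two shifts are in play — +6 for a/e/i/o/u, +12 for every other letter.
Applying it to operate: o(vowel)+6=u, p(cons)+12=b, e(vowel)+6=k, r(cons)+12=d, a(vowel)+6=g, t(cons)+12=f, e(vowel)+6=k.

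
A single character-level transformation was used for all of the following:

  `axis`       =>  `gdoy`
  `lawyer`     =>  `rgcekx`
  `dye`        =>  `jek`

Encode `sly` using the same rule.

yre

Compare letters: a→g is +6, x→d is +6, i→o is +6 — a constant shift. This is a Caesar cipher with shift 6.
For sly: s+6=y, l+6=r, y+6=e.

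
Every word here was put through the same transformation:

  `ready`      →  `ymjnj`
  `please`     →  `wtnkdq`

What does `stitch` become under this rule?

In ready: r→y is +7, e→m is +8, a→j is +9, d→n is +10 — the shift increases by 1 each position. Letter i (0-indexed) is shifted by i+7, so successive shifts are 7, 8, 9, ….
On stitch: s+7=z, t+8=b, i+9=r, t+10=d, c+11=n, h+12=t.

zbrdnt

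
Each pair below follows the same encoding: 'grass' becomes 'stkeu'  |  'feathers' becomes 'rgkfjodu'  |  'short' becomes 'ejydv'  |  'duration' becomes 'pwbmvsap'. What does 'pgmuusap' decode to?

decision

The shifts repeat in a cycle of length 3: positions 0,1,… shift by +12, +2, +10, then the pattern repeats.
Decoding pgmuusap: p−12=d, g−2=e, m−10=c, u−12=i, u−2=s, s−10=i, a−12=o, p−2=n.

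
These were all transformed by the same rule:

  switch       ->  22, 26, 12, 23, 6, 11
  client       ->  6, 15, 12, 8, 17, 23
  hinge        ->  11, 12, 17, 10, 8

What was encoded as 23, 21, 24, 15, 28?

truly

s is letter #19 and maps to 22: an offset of 3. Each letter is replaced by its alphabet position (a=1..z=26) + 3.
Decoding 23, 21, 24, 15, 28: 23→(23−3)÷1=20=t, 21→(21−3)÷1=18=r, 24→(24−3)÷1=21=u, 15→(15−3)÷1=12=l, 28→(28−3)÷1=25=y.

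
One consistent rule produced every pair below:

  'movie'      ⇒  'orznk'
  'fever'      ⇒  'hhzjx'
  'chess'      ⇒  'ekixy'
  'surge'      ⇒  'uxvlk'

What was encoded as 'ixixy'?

The shift increases by 1 at each position, starting from +2: 2, 3, 4, ….
Decoding ixixy: i−2=g, x−3=u, i−4=e, x−5=s, y−6=s.

guess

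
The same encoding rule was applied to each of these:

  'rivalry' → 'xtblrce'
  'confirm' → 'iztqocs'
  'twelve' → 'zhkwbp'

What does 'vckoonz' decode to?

predict

Shifts by position in rivalry: pos 0: r→x (+6), pos 1: i→t (+11), pos 2: v→b (+6), pos 3: a→l (+11) — repeating every 2. The shifts repeat in a cycle of length 2: positions 0,1,… shift by +6, +11, then the pattern repeats.
Reversing it on vckoonz: v−6=p, c−11=r, k−6=e, o−11=d, o−6=i, n−11=c, z−6=t.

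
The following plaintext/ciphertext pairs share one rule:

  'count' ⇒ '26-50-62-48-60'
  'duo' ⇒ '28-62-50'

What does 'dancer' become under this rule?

With a=1..z=26, the number is 2·pos + 20.
Applying it to dancer: d=4→28, a=1→22, n=14→48, c=3→26, e=5→30, r=18→56.

28-22-48-26-30-56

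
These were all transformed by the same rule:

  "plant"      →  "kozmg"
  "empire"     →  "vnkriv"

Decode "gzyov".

Each pair mirrors across the alphabet (p↔k, l↔o, a↔z): positions sum to 25. Each letter is replaced by its mirror in the alphabet: a↔z, b↔y, c↔x, and so on (the Atbash cipher).
Reversing it on gzyov: g↔t, z↔a, y↔b, o↔l, v↔e.

table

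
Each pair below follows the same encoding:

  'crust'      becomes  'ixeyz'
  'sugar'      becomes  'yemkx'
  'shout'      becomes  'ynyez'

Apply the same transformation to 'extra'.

The shift depends on letter class: consonant c→i is +6, but vowel u→e is +10. The rule splits by letter class: vowels +10, consonants +6.
On extra: e(vowel)+10=o, x(cons)+6=d, t(cons)+6=z, r(cons)+6=x, a(vowel)+10=k.

odzxk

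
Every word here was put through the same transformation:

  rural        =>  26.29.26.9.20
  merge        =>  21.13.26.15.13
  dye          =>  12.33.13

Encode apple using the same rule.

9.24.24.20.13

The number is (letter's place in the alphabet, a=1) + 8.
On apple: a=1→9, p=16→24, p=16→24, l=12→20, e=5→13.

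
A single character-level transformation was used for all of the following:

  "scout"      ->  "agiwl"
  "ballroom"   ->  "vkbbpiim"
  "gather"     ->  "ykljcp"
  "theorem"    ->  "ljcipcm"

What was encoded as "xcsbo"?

newly

s(18)→a(0) and c(2)→g(6) fit y≡11x+10 (mod 26); the inverse of 11 mod 26 is 19. Treating letters as 0–25, the rule is x ↦ 11x + 10 (mod 26).
Decoding xcsbo: x(23)→19·(23−10)≡13=n; c(2)→19·(2−10)≡4=e; s(18)→19·(18−10)≡22=w; b(1)→19·(1−10)≡11=l; o(14)→19·(14−10)≡24=y (all mod 26).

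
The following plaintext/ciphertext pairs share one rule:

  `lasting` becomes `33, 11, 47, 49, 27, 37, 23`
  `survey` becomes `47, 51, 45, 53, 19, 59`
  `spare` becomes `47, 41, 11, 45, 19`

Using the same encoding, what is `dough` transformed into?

l(#12)→33 and a(#1)→11: differences scale by 2, so n = 2·pos + 9. The formula is n = 2×(alphabet index, a=1) + 9.
On dough: d=4→17, o=15→39, u=21→51, g=7→23, h=8→25.

17, 39, 51, 23, 25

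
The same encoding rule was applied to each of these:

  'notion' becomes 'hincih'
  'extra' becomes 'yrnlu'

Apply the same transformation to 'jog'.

dia

Compare letters: n→h is +20, o→i is +20, t→n is +20 — a constant shift. Every letter moves 20 places later in the alphabet, wrapping around z→a.
For jog: j+20=d, o+20=i, g+20=a.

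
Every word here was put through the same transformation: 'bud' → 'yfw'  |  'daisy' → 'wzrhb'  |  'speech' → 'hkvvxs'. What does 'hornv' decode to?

slime

Letters are reflected about the middle of the alphabet (position → 25−position): Atbash.
Undoing it on hornv: h↔s, o↔l, r↔i, n↔m, v↔e.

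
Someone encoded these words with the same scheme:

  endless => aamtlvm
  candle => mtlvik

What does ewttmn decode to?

fellow

The output letters match the input read backwards, each shifted +8: endless reversed is sseldne. Read the word backwards and shift each letter +8.
Decoding ewttmn: shift back: e−8=w, w−8=o, t−8=l, t−8=l, m−8=e, n−8=f → wollef; then reverse → fellow.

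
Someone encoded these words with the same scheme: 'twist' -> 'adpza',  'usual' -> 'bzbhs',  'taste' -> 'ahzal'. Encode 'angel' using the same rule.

hunls

It's a constant shift of +7 (ROT7).
On angel: a+7=h, n+7=u, g+7=n, e+7=l, l+7=s.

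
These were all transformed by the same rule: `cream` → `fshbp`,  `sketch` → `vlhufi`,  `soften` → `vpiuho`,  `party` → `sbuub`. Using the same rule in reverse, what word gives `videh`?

shade

Shifts by position in cream: pos 0: c→f (+3), pos 1: r→s (+1), pos 2: e→h (+3), pos 3: a→b (+1) — repeating every 2. It's a Vigenère-style cipher with numeric key [3,1]: position i shifts by key[i mod 2].
Undoing it on videh: v−3=s, i−1=h, d−3=a, e−1=d, h−3=e.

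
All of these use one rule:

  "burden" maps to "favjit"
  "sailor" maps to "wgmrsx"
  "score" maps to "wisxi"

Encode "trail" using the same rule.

xxeop

Shifts by position in burden: pos 0: b→f (+4), pos 1: u→a (+6), pos 2: r→v (+4), pos 3: d→j (+6) — repeating every 2. It's a Vigenère-style cipher with numeric key [4,6]: position i shifts by key[i mod 2].
For trail: t+4=x, r+6=x, a+4=e, i+6=o, l+4=p.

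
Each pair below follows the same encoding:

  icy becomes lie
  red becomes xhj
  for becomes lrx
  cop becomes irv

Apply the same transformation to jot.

The shift depends on letter class: consonant c→i is +6, but vowel i→l is +3. Two shifts are in play — +3 for a/e/i/o/u, +6 for every other letter.
Applying it to jot: j(cons)+6=p, o(vowel)+3=r, t(cons)+6=z.

prz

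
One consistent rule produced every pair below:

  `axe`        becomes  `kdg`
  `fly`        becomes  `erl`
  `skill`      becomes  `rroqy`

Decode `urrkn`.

The output letters match the input read backwards, each shifted +6: axe reversed is exa. Read the word backwards and shift each letter +6.
Decoding urrkn: shift back: u−6=o, r−6=l, r−6=l, k−6=e, n−6=h → olleh; then reverse → hello.

hello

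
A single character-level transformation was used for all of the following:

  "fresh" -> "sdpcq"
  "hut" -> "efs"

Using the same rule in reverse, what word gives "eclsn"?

Two steps: reverse the string, then apply a Caesar shift of +11.
Undoing it on eclsn: shift back: e−11=t, c−11=r, l−11=a, s−11=h, n−11=c → trahc; then reverse → chart.

chart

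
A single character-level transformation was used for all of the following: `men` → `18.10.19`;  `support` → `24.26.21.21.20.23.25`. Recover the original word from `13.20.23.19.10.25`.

m is letter #13 and maps to 18: an offset of 5. Each letter is replaced by its alphabet position (a=1..z=26) + 5.
Undoing it on 13.20.23.19.10.25: 13→(13−5)÷1=8=h, 20→(20−5)÷1=15=o, 23→(23−5)÷1=18=r, 19→(19−5)÷1=14=n, 10→(10−5)÷1=5=e, 25→(25−5)÷1=20=t.

hornet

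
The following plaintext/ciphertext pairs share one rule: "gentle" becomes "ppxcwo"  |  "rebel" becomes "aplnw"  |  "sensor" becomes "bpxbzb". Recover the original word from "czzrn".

Shifts by position in gentle: pos 0: g→p (+9), pos 1: e→p (+11), pos 2: n→x (+10), pos 3: t→c (+9), pos 4: l→w (+11), pos 5: e→o (+10) — repeating every 3. A repeating key of period 3 is used — shifts +9, +11, +10 over and over.
Decoding czzrn: c−9=t, z−11=o, z−10=p, r−9=i, n−11=c.

topic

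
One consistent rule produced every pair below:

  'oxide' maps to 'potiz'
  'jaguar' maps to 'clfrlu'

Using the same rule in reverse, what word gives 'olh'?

The output letters match the input read backwards, each shifted +11: oxide reversed is edixo. The word is reversed, then every letter is shifted forward by 11.
Reversing it on olh: shift back: o−11=d, l−11=a, h−11=w → daw; then reverse → wad.

wad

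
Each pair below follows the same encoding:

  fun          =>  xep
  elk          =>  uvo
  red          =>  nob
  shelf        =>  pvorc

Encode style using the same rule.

The output letters match the input read backwards, each shifted +10: fun reversed is nuf. Read the word backwards and shift each letter +10.
Applying it to style: reverse → elyts; then shift: e+10=o, l+10=v, y+10=i, t+10=d, s+10=c.

ovidc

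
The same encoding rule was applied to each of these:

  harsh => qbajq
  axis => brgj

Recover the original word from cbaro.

first

The output letters match the input read backwards, each shifted +9: harsh reversed is hsrah. Two steps: reverse the string, then apply a Caesar shift of +9.
Undoing it on cbaro: shift back: c−9=t, b−9=s, a−9=r, r−9=i, o−9=f → tsrif; then reverse → first.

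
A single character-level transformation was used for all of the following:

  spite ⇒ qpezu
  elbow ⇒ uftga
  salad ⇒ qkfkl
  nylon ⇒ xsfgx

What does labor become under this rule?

fktgh

s(18)→q(16) and p(15)→p(15) fit y≡9x+10 (mod 26); the inverse of 9 mod 26 is 3. This is an affine cipher: with a=0,…,z=25, each position x becomes (9x+10) mod 26.
Applying it to labor: l(11)→9·11+10≡5=f; a(0)→9·0+10≡10=k; b(1)→9·1+10≡19=t; o(14)→9·14+10≡6=g; r(17)→9·17+10≡7=h (all mod 26).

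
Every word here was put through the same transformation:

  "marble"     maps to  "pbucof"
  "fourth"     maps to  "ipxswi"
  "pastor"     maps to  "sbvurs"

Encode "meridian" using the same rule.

pfujgjdo

The shifts repeat in a cycle of length 2: positions 0,1,… shift by +3, +1, then the pattern repeats.
For meridian: m+3=p, e+1=f, r+3=u, i+1=j, d+3=g, i+1=j, a+3=d, n+1=o.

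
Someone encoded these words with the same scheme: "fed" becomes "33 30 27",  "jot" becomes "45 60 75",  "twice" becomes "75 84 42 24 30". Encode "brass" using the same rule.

21 69 18 72 72

The formula is n = 3×(alphabet index, a=1) + 15.
For brass: b=2→21, r=18→69, a=1→18, s=19→72, s=19→72.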